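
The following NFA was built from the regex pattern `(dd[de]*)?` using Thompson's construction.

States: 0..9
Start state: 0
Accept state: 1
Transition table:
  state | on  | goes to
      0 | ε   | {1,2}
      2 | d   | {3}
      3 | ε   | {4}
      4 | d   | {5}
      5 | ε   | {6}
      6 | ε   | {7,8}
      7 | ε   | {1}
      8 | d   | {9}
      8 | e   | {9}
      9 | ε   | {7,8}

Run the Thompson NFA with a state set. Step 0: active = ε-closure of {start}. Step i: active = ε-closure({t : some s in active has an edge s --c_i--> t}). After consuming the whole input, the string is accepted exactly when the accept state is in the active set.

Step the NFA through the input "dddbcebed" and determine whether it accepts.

S₀ = ε-closure({0}) = {0,1,2}
'd' @ 1: {3,4}
'd' @ 2: {1,5,6,7,8}  ✓accept
'd' @ 3: {1,7,8,9}  ✓accept
'b' @ 4: {}  — state set empty
rest 'cebed' ignored (set empty)
after full input: {}  (accept=1 not in)

Answer: REJECT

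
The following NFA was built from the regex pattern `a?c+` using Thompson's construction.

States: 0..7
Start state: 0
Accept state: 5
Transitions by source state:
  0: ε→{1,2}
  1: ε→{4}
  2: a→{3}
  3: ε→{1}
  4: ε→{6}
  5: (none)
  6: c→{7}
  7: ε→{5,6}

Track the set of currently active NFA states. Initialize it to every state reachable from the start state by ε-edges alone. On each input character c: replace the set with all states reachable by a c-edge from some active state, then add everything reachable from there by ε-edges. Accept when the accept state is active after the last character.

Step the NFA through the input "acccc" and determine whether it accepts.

S₀ = ε-closure({0}) = {0,1,2,4,6}
'a' @ 1: {1,3,4,6}
'c' @ 2: {5,6,7}  (accept∈set)
'c' @ 3: {5,6,7}  (accept∈set)
'c' @ 4: {5,6,7}  (accept∈set)
'c' @ 5: {5,6,7}  (accept∈set)
final: {5,6,7}; accept 5 in set

Answer: ACCEPT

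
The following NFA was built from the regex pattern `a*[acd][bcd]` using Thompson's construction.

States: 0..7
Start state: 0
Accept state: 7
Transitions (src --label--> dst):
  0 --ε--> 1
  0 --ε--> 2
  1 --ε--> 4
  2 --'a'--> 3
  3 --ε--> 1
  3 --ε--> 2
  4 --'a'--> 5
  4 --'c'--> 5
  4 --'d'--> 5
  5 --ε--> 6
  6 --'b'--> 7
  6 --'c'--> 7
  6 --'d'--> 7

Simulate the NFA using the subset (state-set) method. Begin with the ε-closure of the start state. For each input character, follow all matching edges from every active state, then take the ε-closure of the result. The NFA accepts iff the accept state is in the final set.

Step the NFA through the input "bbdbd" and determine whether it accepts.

Answer: REJECT

Derivation:
start: ε-closure({0}) = {0,1,2,4}
'b' @ 1: {}  — no active states
rest 'bdbd' ignored (set empty)
end set {} — state 7 not in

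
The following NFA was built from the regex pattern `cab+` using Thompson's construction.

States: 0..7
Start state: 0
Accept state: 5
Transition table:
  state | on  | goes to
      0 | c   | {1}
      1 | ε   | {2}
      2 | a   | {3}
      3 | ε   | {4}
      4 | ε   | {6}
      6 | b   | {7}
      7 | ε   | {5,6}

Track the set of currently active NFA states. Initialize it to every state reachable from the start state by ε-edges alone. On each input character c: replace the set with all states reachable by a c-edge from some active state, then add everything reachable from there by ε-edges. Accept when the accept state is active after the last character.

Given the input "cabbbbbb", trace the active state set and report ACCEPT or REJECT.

S₀ = ε-closure({0}) = {0}
'c' @ 1: {1,2}
'a' @ 2: {3,4,6}
'b' @ 3: {5,6,7}  ✓accept
'b' @ 4: {5,6,7}  ✓accept
'b' @ 5: {5,6,7}  ✓accept
'b' @ 6: {5,6,7}  ✓accept
'b' @ 7: {5,6,7}  ✓accept
'b' @ 8: {5,6,7}  ✓accept
after full input: {5,6,7}  (accept=5 in)

Answer: ACCEPT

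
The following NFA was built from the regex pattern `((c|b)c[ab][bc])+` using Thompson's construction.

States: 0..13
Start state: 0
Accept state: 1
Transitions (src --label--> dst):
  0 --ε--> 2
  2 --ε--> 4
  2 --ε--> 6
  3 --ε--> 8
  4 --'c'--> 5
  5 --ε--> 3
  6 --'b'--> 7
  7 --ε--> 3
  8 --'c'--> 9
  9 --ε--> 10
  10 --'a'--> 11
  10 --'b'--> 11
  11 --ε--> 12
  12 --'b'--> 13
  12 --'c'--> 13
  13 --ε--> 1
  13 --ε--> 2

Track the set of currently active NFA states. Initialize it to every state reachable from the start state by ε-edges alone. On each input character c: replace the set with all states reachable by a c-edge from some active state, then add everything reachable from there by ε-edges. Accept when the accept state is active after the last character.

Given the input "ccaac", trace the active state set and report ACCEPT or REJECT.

Answer: REJECT

Steps:
start: ε-closure({0}) = {0,2,4,6}
'c' @ 1: {3,5,8}
'c' @ 2: {9,10}
'a' @ 3: {11,12}
'a' @ 4: {}  — dead — no transitions
rest 'c' ignored (set empty)
final: {}; accept 1 not in set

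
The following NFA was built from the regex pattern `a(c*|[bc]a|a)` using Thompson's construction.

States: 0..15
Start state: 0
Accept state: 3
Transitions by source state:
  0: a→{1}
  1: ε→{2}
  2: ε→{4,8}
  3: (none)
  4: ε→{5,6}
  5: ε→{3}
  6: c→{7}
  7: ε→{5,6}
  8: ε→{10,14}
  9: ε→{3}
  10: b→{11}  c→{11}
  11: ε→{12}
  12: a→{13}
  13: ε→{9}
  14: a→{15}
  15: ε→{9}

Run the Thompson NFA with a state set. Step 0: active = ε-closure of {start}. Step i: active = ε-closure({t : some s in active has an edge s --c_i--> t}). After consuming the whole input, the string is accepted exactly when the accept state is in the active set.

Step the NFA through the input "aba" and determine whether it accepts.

Answer: ACCEPT

Steps:
initial (ε-close {0}): {0}
'a' @ 1: {1,2,3,4,5,6,8,10,14}  [accepting]
'b' @ 2: {11,12}
'a' @ 3: {3,9,13}  [accepting]
after full input: {3,9,13}  (accept=3 in)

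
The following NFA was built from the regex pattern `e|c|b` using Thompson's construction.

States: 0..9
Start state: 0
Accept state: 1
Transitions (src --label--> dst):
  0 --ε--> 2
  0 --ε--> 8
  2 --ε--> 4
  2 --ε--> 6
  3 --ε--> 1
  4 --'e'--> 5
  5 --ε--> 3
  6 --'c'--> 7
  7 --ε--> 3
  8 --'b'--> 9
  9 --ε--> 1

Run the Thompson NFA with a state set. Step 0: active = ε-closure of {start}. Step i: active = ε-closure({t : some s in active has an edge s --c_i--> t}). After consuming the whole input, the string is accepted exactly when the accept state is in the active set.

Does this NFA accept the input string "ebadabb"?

Answer: REJECT

Trace:
initial (ε-close {0}): {0,2,4,6,8}
'e' @ 1: {1,3,5}  (accept∈set)
'b' @ 2: {}  — state set empty
rest 'adabb' ignored (set empty)
final: {}; accept 1 not in set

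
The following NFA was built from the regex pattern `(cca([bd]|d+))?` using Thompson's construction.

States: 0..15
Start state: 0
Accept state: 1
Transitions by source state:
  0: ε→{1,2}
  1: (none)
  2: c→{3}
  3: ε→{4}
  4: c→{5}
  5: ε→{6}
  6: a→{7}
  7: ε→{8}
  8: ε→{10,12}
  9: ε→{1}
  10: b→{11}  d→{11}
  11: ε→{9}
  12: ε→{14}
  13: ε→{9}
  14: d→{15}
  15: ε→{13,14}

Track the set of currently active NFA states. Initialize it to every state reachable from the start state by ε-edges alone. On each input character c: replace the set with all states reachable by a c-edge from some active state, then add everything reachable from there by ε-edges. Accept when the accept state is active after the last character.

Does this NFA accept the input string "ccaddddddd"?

start: ε-closure({0}) = {0,1,2}
'c' @ 1: {3,4}
'c' @ 2: {5,6}
'a' @ 3: {7,8,10,12,14}
'd' @ 4: {1,9,11,13,14,15}  ✓accept
'd' @ 5: {1,9,13,14,15}  ✓accept
'd' @ 6: {1,9,13,14,15}  ✓accept
'd' @ 7: {1,9,13,14,15}  ✓accept
'd' @ 8: {1,9,13,14,15}  ✓accept
'd' @ 9: {1,9,13,14,15}  ✓accept
'd' @ 10: {1,9,13,14,15}  ✓accept
after full input: {1,9,13,14,15}  (accept=1 in)

Answer: ACCEPT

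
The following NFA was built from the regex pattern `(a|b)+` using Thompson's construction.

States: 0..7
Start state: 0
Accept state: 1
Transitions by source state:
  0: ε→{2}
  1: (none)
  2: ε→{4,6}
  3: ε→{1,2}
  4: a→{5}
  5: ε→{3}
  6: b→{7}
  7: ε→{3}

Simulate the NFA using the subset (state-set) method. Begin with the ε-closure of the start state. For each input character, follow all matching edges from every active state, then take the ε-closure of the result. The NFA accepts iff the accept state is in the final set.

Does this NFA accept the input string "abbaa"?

Answer: ACCEPT

Trace:
initial (ε-close {0}): {0,2,4,6}
'a' @ 1: {1,2,3,4,5,6}  [accepting]
'b' @ 2: {1,2,3,4,6,7}  [accepting]
'b' @ 3: {1,2,3,4,6,7}  [accepting]
'a' @ 4: {1,2,3,4,5,6}  [accepting]
'a' @ 5: {1,2,3,4,5,6}  [accepting]
after full input: {1,2,3,4,5,6}  (accept=1 in)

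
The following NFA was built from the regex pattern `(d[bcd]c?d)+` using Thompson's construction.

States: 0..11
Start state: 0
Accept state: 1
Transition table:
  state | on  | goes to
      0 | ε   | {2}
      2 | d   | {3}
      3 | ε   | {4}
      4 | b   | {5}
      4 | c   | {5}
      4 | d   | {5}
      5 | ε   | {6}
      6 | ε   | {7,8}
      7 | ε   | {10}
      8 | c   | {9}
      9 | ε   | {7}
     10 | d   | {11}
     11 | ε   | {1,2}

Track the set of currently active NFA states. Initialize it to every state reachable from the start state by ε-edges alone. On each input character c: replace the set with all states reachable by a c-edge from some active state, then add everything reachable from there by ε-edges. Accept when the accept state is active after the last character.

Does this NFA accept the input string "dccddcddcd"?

Answer: ACCEPT

Steps:
S₀ = ε-closure({0}) = {0,2}
'd' @ 1: {3,4}
'c' @ 2: {5,6,7,8,10}
'c' @ 3: {7,9,10}
'd' @ 4: {1,2,11}  (accept∈set)
'd' @ 5: {3,4}
'c' @ 6: {5,6,7,8,10}
'd' @ 7: {1,2,11}  (accept∈set)
'd' @ 8: {3,4}
'c' @ 9: {5,6,7,8,10}
'd' @ 10: {1,2,11}  (accept∈set)
after full input: {1,2,11}  (accept=1 in)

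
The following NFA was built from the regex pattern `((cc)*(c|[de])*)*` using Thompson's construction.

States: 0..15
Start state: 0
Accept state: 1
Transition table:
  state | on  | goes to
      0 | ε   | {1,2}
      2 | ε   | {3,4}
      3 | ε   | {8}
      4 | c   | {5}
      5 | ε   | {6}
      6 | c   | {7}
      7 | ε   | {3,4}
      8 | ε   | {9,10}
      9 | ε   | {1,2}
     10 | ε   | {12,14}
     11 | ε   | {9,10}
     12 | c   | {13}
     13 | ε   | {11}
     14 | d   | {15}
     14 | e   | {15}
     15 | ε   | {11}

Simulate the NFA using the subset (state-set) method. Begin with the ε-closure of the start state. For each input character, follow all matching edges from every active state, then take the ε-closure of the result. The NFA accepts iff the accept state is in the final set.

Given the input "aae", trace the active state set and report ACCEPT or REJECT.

Answer: REJECT

Trace:
start: ε-closure({0}) = {0,1,2,3,4,8,9,10,12,14}
'a' @ 1: {}  — dead — no transitions
rest 'ae' ignored (set empty)
after full input: {}  (accept=1 not in)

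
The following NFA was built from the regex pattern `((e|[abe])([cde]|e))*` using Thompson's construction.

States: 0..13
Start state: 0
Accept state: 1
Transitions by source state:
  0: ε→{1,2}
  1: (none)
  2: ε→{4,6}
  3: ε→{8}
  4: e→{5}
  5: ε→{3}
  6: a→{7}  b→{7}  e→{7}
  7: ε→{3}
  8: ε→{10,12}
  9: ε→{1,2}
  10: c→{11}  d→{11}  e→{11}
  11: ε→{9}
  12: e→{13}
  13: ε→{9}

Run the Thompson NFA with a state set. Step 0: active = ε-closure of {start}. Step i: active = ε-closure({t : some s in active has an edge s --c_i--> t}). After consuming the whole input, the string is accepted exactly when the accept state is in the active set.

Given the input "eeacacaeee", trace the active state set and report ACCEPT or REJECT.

initial (ε-close {0}): {0,1,2,4,6}
'e' @ 1: {3,5,7,8,10,12}
'e' @ 2: {1,2,4,6,9,11,13}  (accept∈set)
'a' @ 3: {3,7,8,10,12}
'c' @ 4: {1,2,4,6,9,11}  (accept∈set)
'a' @ 5: {3,7,8,10,12}
'c' @ 6: {1,2,4,6,9,11}  (accept∈set)
'a' @ 7: {3,7,8,10,12}
'e' @ 8: {1,2,4,6,9,11,13}  (accept∈set)
'e' @ 9: {3,5,7,8,10,12}
'e' @ 10: {1,2,4,6,9,11,13}  (accept∈set)
after full input: {1,2,4,6,9,11,13}  (accept=1 in)

Answer: ACCEPT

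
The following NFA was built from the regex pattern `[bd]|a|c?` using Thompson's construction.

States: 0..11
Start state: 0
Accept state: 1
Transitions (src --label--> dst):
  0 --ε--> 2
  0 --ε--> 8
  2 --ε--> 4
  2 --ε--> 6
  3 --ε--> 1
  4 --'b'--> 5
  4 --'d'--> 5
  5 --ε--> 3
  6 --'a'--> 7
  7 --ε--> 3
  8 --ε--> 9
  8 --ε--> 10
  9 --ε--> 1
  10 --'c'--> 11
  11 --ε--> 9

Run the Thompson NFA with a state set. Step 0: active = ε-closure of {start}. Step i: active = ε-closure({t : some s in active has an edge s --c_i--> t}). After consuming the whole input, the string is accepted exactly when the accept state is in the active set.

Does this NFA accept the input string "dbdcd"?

S₀ = ε-closure({0}) = {0,1,2,4,6,8,9,10}
'd' @ 1: {1,3,5}  ✓accept
'b' @ 2: {}  — state set empty
rest 'dcd' ignored (set empty)
after full input: {}  (accept=1 not in)

Answer: REJECT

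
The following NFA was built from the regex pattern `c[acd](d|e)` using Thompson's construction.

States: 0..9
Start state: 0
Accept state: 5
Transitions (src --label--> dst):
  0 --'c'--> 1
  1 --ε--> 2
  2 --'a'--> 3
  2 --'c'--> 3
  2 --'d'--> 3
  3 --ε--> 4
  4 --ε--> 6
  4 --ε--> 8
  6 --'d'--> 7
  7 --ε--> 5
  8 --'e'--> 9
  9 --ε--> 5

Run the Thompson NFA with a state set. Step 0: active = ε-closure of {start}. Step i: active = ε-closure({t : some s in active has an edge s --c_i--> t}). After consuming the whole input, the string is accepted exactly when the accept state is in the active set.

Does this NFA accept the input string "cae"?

initial (ε-close {0}): {0}
'c' @ 1: {1,2}
'a' @ 2: {3,4,6,8}
'e' @ 3: {5,9}  ✓accept
end set {5,9} — state 5 in

Answer: ACCEPT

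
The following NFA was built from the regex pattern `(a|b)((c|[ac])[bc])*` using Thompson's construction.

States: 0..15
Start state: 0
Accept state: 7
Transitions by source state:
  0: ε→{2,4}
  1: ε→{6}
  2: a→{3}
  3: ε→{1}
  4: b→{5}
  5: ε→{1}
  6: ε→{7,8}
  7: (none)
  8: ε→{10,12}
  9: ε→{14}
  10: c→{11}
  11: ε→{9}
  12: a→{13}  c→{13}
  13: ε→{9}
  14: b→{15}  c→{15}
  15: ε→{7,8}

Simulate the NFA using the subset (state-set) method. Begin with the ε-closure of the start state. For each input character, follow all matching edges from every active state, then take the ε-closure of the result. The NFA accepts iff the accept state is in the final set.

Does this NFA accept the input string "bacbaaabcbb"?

Answer: REJECT

Trace:
initial (ε-close {0}): {0,2,4}
'b' @ 1: {1,5,6,7,8,10,12}  ✓accept
'a' @ 2: {9,13,14}
'c' @ 3: {7,8,10,12,15}  ✓accept
'b' @ 4: {}  — dead — no transitions
rest 'aaabcbb' ignored (set empty)
end set {} — state 7 not in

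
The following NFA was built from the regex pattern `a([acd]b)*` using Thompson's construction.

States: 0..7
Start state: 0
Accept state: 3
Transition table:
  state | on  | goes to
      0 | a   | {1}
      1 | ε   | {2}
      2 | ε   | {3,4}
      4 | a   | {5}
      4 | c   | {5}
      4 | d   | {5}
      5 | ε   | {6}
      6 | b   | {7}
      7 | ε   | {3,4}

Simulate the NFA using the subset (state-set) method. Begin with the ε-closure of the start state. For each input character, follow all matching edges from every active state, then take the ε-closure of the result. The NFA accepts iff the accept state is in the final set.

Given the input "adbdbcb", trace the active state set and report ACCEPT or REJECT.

Answer: ACCEPT

Trace:
S₀ = ε-closure({0}) = {0}
'a' @ 1: {1,2,3,4}  ✓accept
'd' @ 2: {5,6}
'b' @ 3: {3,4,7}  ✓accept
'd' @ 4: {5,6}
'b' @ 5: {3,4,7}  ✓accept
'c' @ 6: {5,6}
'b' @ 7: {3,4,7}  ✓accept
end set {3,4,7} — state 3 in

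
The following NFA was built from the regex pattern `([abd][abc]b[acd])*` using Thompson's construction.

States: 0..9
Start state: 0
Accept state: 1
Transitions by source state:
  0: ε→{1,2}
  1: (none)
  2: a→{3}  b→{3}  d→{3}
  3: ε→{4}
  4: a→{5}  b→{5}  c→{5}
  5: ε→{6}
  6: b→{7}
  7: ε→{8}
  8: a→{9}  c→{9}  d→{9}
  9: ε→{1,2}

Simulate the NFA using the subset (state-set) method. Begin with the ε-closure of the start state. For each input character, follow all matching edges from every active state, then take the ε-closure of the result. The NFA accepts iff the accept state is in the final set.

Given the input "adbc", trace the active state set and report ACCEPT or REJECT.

initial (ε-close {0}): {0,1,2}
'a' @ 1: {3,4}
'd' @ 2: {}  — dead — no transitions
rest 'bc' ignored (set empty)
after full input: {}  (accept=1 not in)

Answer: REJECT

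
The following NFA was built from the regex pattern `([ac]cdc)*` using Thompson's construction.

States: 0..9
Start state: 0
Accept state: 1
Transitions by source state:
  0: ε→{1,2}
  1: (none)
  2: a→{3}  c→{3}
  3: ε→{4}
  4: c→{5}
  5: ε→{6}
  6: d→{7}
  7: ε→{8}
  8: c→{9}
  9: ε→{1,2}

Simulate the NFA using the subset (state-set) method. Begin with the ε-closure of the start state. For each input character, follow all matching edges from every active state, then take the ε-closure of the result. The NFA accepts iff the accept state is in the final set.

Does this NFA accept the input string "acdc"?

start: ε-closure({0}) = {0,1,2}
'a' @ 1: {3,4}
'c' @ 2: {5,6}
'd' @ 3: {7,8}
'c' @ 4: {1,2,9}  ✓accept
after full input: {1,2,9}  (accept=1 in)

Answer: ACCEPT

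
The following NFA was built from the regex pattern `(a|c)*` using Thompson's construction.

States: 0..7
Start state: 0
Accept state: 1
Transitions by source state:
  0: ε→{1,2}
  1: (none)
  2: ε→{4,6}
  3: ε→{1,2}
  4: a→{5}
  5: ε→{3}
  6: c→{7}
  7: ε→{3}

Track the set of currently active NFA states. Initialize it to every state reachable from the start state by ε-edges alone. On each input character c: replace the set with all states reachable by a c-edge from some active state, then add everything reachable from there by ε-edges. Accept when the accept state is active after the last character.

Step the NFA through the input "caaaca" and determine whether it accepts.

initial (ε-close {0}): {0,1,2,4,6}
'c' @ 1: {1,2,3,4,6,7}  ✓accept
'a' @ 2: {1,2,3,4,5,6}  ✓accept
'a' @ 3: {1,2,3,4,5,6}  ✓accept
'a' @ 4: {1,2,3,4,5,6}  ✓accept
'c' @ 5: {1,2,3,4,6,7}  ✓accept
'a' @ 6: {1,2,3,4,5,6}  ✓accept
after full input: {1,2,3,4,5,6}  (accept=1 in)

Answer: ACCEPT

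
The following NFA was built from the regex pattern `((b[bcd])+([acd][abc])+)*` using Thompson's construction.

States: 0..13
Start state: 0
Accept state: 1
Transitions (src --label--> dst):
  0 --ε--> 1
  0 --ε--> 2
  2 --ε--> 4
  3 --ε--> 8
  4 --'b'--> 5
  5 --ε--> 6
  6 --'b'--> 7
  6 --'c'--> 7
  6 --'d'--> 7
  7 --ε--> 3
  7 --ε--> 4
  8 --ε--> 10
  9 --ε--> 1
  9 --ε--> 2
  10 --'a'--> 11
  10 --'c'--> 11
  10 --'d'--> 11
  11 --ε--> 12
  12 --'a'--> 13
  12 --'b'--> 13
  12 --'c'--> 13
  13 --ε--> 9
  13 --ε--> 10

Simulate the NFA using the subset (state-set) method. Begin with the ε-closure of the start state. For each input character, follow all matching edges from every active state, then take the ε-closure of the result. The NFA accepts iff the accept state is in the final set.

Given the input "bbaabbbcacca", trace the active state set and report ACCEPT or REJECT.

initial (ε-close {0}): {0,1,2,4}
'b' @ 1: {5,6}
'b' @ 2: {3,4,7,8,10}
'a' @ 3: {11,12}
'a' @ 4: {1,2,4,9,10,13}  ✓accept
'b' @ 5: {5,6}
'b' @ 6: {3,4,7,8,10}
'b' @ 7: {5,6}
'c' @ 8: {3,4,7,8,10}
'a' @ 9: {11,12}
'c' @ 10: {1,2,4,9,10,13}  ✓accept
'c' @ 11: {11,12}
'a' @ 12: {1,2,4,9,10,13}  ✓accept
after full input: {1,2,4,9,10,13}  (accept=1 in)

Answer: ACCEPT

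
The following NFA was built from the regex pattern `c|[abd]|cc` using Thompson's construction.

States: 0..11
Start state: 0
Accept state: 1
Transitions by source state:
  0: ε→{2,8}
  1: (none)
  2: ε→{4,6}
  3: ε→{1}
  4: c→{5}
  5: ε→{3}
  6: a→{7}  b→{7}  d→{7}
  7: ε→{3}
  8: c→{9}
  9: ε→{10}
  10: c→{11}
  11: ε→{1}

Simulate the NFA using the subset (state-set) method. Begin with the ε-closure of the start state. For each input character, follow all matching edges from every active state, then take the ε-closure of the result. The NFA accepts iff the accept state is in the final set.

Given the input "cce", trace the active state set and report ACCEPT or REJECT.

initial (ε-close {0}): {0,2,4,6,8}
'c' @ 1: {1,3,5,9,10}  ✓accept
'c' @ 2: {1,11}  ✓accept
'e' @ 3: {}  — state set empty
final: {}; accept 1 not in set

Answer: REJECT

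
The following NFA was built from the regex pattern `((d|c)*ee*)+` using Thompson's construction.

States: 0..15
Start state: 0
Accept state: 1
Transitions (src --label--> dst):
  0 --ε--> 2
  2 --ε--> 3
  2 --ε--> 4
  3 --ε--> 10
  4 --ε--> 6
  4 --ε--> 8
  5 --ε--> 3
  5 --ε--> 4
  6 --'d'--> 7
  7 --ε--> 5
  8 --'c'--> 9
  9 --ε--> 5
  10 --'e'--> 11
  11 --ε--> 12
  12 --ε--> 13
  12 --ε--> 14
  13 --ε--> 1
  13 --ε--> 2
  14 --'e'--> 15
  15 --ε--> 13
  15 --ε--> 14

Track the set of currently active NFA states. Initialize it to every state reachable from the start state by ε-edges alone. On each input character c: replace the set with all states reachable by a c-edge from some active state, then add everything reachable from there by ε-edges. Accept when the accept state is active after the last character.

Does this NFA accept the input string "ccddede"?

Answer: ACCEPT

Trace:
initial (ε-close {0}): {0,2,3,4,6,8,10}
'c' @ 1: {3,4,5,6,8,9,10}
'c' @ 2: {3,4,5,6,8,9,10}
'd' @ 3: {3,4,5,6,7,8,10}
'd' @ 4: {3,4,5,6,7,8,10}
'e' @ 5: {1,2,3,4,6,8,10,11,12,13,14}  (accept∈set)
'd' @ 6: {3,4,5,6,7,8,10}
'e' @ 7: {1,2,3,4,6,8,10,11,12,13,14}  (accept∈set)
end set {1,2,3,4,6,8,10,11,12,13,14} — state 1 in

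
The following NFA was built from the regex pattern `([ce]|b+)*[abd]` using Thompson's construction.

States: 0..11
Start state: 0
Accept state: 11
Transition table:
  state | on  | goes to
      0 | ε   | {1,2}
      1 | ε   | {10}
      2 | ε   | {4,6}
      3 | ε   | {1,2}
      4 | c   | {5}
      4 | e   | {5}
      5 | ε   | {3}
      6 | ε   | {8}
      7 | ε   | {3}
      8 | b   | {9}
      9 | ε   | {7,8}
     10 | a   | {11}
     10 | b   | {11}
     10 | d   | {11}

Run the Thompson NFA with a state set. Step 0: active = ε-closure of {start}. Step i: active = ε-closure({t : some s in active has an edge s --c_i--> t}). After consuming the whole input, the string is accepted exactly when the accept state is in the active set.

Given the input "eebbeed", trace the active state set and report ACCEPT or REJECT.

Answer: ACCEPT

Trace:
S₀ = ε-closure({0}) = {0,1,2,4,6,8,10}
'e' @ 1: {1,2,3,4,5,6,8,10}
'e' @ 2: {1,2,3,4,5,6,8,10}
'b' @ 3: {1,2,3,4,6,7,8,9,10,11}  [accepting]
'b' @ 4: {1,2,3,4,6,7,8,9,10,11}  [accepting]
'e' @ 5: {1,2,3,4,5,6,8,10}
'e' @ 6: {1,2,3,4,5,6,8,10}
'd' @ 7: {11}  [accepting]
after full input: {11}  (accept=11 in)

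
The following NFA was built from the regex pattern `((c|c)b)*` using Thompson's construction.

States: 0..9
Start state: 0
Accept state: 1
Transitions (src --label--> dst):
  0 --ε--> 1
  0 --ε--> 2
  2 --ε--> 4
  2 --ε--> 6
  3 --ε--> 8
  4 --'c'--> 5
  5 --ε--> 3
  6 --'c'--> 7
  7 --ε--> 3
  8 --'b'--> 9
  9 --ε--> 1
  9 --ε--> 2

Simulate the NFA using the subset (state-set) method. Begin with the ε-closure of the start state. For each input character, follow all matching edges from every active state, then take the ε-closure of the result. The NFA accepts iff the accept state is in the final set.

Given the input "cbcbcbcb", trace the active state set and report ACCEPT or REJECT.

S₀ = ε-closure({0}) = {0,1,2,4,6}
'c' @ 1: {3,5,7,8}
'b' @ 2: {1,2,4,6,9}  (accept∈set)
'c' @ 3: {3,5,7,8}
'b' @ 4: {1,2,4,6,9}  (accept∈set)
'c' @ 5: {3,5,7,8}
'b' @ 6: {1,2,4,6,9}  (accept∈set)
'c' @ 7: {3,5,7,8}
'b' @ 8: {1,2,4,6,9}  (accept∈set)
after full input: {1,2,4,6,9}  (accept=1 in)

Answer: ACCEPT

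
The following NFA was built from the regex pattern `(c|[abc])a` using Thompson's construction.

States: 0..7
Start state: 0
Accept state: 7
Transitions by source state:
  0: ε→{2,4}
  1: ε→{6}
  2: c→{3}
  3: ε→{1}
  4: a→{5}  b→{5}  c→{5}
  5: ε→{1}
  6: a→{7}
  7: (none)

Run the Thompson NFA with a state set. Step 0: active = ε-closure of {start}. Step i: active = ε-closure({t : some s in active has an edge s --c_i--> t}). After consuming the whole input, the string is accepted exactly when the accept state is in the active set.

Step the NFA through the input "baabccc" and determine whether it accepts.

start: ε-closure({0}) = {0,2,4}
'b' @ 1: {1,5,6}
'a' @ 2: {7}  (accept∈set)
'a' @ 3: {}  — state set empty
rest 'bccc' ignored (set empty)
end set {} — state 7 not in

Answer: REJECT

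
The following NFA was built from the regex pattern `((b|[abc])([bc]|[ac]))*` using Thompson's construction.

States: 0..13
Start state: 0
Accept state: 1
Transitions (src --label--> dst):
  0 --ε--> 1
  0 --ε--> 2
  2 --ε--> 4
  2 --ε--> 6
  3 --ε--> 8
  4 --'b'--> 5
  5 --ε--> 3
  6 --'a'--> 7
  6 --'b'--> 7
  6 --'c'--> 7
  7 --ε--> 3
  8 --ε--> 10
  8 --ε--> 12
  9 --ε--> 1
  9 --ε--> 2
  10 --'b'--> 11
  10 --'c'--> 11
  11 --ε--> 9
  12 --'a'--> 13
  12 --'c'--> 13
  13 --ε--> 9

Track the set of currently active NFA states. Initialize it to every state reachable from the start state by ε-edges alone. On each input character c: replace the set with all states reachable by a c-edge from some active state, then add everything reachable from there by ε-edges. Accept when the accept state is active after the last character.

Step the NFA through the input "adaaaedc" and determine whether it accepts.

Answer: REJECT

Trace:
S₀ = ε-closure({0}) = {0,1,2,4,6}
'a' @ 1: {3,7,8,10,12}
'd' @ 2: {}  — dead — no transitions
rest 'aaaedc' ignored (set empty)
after full input: {}  (accept=1 not in)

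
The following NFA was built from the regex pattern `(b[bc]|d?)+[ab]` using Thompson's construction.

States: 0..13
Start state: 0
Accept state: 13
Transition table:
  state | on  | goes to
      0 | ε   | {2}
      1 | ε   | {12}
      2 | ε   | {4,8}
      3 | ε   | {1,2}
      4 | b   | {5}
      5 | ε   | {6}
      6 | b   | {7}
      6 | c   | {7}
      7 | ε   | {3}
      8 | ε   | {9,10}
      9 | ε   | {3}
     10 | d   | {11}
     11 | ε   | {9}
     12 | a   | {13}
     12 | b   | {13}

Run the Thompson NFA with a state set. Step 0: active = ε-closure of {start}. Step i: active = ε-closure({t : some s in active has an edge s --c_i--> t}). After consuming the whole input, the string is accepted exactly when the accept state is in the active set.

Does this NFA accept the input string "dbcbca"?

Answer: ACCEPT

Steps:
S₀ = ε-closure({0}) = {0,1,2,3,4,8,9,10,12}
'd' @ 1: {1,2,3,4,8,9,10,11,12}
'b' @ 2: {5,6,13}  ✓accept
'c' @ 3: {1,2,3,4,7,8,9,10,12}
'b' @ 4: {5,6,13}  ✓accept
'c' @ 5: {1,2,3,4,7,8,9,10,12}
'a' @ 6: {13}  ✓accept
end set {13} — state 13 in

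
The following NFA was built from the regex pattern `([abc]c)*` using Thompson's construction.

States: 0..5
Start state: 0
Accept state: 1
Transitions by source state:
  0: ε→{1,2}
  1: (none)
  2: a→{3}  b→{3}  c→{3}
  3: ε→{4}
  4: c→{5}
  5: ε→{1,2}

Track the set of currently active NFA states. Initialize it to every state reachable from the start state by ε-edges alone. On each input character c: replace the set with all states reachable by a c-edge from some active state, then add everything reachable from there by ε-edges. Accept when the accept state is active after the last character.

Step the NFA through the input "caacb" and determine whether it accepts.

Answer: REJECT

Trace:
initial (ε-close {0}): {0,1,2}
'c' @ 1: {3,4}
'a' @ 2: {}  — no active states
rest 'acb' ignored (set empty)
after full input: {}  (accept=1 not in)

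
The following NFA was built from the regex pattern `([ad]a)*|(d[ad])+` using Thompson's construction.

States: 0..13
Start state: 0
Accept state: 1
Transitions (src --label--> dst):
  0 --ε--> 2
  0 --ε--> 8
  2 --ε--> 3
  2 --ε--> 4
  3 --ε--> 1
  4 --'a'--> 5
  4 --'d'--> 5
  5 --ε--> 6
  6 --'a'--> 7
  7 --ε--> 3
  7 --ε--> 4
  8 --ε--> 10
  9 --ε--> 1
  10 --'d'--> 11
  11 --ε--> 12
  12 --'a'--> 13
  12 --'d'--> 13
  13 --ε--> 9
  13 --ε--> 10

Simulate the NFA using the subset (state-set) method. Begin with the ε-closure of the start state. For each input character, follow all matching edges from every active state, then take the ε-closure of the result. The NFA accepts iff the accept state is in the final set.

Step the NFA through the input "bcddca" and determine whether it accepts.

initial (ε-close {0}): {0,1,2,3,4,8,10}
'b' @ 1: {}  — no active states
rest 'cddca' ignored (set empty)
final: {}; accept 1 not in set

Answer: REJECT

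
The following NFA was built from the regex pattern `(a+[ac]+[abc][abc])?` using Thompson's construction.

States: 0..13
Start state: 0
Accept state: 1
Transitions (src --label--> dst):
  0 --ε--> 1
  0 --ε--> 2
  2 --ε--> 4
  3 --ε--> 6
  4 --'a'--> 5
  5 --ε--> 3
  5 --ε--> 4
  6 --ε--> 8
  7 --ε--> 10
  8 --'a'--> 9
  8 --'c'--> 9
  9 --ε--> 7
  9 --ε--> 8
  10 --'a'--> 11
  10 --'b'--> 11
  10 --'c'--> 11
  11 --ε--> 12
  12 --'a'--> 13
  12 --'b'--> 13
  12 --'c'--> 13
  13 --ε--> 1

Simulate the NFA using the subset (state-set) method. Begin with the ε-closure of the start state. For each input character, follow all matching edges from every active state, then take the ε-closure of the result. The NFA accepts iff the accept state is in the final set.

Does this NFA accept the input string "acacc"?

Answer: ACCEPT

Trace:
initial (ε-close {0}): {0,1,2,4}
'a' @ 1: {3,4,5,6,8}
'c' @ 2: {7,8,9,10}
'a' @ 3: {7,8,9,10,11,12}
'c' @ 4: {1,7,8,9,10,11,12,13}  [accepting]
'c' @ 5: {1,7,8,9,10,11,12,13}  [accepting]
after full input: {1,7,8,9,10,11,12,13}  (accept=1 in)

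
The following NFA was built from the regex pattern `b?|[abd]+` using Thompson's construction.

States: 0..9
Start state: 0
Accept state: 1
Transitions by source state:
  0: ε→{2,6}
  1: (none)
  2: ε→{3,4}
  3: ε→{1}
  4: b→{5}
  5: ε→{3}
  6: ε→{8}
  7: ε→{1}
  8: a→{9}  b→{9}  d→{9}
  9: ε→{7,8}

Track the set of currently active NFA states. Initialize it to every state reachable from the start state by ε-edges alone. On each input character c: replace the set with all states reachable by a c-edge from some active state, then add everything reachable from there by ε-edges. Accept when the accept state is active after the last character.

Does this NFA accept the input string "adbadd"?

S₀ = ε-closure({0}) = {0,1,2,3,4,6,8}
'a' @ 1: {1,7,8,9}  [accepting]
'd' @ 2: {1,7,8,9}  [accepting]
'b' @ 3: {1,7,8,9}  [accepting]
'a' @ 4: {1,7,8,9}  [accepting]
'd' @ 5: {1,7,8,9}  [accepting]
'd' @ 6: {1,7,8,9}  [accepting]
after full input: {1,7,8,9}  (accept=1 in)

Answer: ACCEPT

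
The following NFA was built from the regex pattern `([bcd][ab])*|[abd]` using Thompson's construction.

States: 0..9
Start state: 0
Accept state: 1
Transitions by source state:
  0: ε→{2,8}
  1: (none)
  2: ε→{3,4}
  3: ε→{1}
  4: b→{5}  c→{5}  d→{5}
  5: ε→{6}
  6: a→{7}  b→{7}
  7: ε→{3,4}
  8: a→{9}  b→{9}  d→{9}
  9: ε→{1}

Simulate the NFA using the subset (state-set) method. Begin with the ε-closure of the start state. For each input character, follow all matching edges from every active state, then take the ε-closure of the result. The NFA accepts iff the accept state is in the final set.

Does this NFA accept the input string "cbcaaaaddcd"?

initial (ε-close {0}): {0,1,2,3,4,8}
'c' @ 1: {5,6}
'b' @ 2: {1,3,4,7}  ✓accept
'c' @ 3: {5,6}
'a' @ 4: {1,3,4,7}  ✓accept
'a' @ 5: {}  — dead — no transitions
rest 'aaddcd' ignored (set empty)
end set {} — state 1 not in

Answer: REJECT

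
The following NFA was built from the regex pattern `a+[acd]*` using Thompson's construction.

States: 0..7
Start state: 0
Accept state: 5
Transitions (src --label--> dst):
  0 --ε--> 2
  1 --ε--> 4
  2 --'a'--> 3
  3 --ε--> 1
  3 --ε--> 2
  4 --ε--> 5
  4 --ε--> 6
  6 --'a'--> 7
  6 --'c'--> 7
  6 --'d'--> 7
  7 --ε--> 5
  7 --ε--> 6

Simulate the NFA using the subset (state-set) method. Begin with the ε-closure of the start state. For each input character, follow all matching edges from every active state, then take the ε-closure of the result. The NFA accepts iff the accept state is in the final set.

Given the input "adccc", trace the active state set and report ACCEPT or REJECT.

initial (ε-close {0}): {0,2}
'a' @ 1: {1,2,3,4,5,6}  ✓accept
'd' @ 2: {5,6,7}  ✓accept
'c' @ 3: {5,6,7}  ✓accept
'c' @ 4: {5,6,7}  ✓accept
'c' @ 5: {5,6,7}  ✓accept
final: {5,6,7}; accept 5 in set

Answer: ACCEPT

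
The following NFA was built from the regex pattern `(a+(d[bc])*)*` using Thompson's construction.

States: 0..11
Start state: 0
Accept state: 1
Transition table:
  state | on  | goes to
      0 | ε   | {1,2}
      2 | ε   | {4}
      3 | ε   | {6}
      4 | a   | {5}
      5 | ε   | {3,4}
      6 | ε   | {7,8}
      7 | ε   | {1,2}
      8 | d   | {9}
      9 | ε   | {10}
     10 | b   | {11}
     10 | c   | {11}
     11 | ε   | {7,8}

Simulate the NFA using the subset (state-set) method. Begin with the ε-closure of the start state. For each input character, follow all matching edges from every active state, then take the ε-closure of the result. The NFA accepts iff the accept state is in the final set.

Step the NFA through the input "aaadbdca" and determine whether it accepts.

Answer: ACCEPT

Derivation:
start: ε-closure({0}) = {0,1,2,4}
'a' @ 1: {1,2,3,4,5,6,7,8}  [accepting]
'a' @ 2: {1,2,3,4,5,6,7,8}  [accepting]
'a' @ 3: {1,2,3,4,5,6,7,8}  [accepting]
'd' @ 4: {9,10}
'b' @ 5: {1,2,4,7,8,11}  [accepting]
'd' @ 6: {9,10}
'c' @ 7: {1,2,4,7,8,11}  [accepting]
'a' @ 8: {1,2,3,4,5,6,7,8}  [accepting]
end set {1,2,3,4,5,6,7,8} — state 1 in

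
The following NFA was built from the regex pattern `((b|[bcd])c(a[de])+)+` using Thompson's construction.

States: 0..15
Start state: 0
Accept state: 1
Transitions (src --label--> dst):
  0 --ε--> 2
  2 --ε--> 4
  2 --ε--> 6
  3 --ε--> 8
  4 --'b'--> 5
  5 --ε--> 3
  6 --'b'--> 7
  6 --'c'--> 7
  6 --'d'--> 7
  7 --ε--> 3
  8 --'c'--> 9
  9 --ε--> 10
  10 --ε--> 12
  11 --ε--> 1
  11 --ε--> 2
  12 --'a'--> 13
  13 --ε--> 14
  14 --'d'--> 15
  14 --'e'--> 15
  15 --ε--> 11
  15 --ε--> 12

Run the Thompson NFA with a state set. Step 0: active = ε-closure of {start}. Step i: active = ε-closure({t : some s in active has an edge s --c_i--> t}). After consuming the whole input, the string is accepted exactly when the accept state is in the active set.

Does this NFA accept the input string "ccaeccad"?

start: ε-closure({0}) = {0,2,4,6}
'c' @ 1: {3,7,8}
'c' @ 2: {9,10,12}
'a' @ 3: {13,14}
'e' @ 4: {1,2,4,6,11,12,15}  (accept∈set)
'c' @ 5: {3,7,8}
'c' @ 6: {9,10,12}
'a' @ 7: {13,14}
'd' @ 8: {1,2,4,6,11,12,15}  (accept∈set)
end set {1,2,4,6,11,12,15} — state 1 in

Answer: ACCEPT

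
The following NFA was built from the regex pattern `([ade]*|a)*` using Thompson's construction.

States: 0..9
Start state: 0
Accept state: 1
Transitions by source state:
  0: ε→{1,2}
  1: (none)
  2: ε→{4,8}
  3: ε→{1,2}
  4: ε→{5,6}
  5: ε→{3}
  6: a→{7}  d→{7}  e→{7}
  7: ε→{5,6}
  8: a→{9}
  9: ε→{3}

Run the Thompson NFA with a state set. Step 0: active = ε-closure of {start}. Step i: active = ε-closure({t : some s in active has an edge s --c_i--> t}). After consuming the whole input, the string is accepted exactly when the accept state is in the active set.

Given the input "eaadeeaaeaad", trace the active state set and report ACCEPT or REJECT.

Answer: ACCEPT

Trace:
S₀ = ε-closure({0}) = {0,1,2,3,4,5,6,8}
'e' @ 1: {1,2,3,4,5,6,7,8}  ✓accept
'a' @ 2: {1,2,3,4,5,6,7,8,9}  ✓accept
'a' @ 3: {1,2,3,4,5,6,7,8,9}  ✓accept
'd' @ 4: {1,2,3,4,5,6,7,8}  ✓accept
'e' @ 5: {1,2,3,4,5,6,7,8}  ✓accept
'e' @ 6: {1,2,3,4,5,6,7,8}  ✓accept
'a' @ 7: {1,2,3,4,5,6,7,8,9}  ✓accept
'a' @ 8: {1,2,3,4,5,6,7,8,9}  ✓accept
'e' @ 9: {1,2,3,4,5,6,7,8}  ✓accept
'a' @ 10: {1,2,3,4,5,6,7,8,9}  ✓accept
'a' @ 11: {1,2,3,4,5,6,7,8,9}  ✓accept
'd' @ 12: {1,2,3,4,5,6,7,8}  ✓accept
after full input: {1,2,3,4,5,6,7,8}  (accept=1 in)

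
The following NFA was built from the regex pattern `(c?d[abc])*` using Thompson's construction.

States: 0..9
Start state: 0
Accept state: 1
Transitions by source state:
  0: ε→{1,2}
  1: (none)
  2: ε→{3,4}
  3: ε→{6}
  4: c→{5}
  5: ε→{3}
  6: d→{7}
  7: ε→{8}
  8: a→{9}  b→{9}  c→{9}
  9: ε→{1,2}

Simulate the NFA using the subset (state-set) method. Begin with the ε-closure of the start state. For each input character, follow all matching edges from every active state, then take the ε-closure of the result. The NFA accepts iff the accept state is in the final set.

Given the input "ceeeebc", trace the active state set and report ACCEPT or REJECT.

start: ε-closure({0}) = {0,1,2,3,4,6}
'c' @ 1: {3,5,6}
'e' @ 2: {}  — dead — no transitions
rest 'eeebc' ignored (set empty)
after full input: {}  (accept=1 not in)

Answer: REJECT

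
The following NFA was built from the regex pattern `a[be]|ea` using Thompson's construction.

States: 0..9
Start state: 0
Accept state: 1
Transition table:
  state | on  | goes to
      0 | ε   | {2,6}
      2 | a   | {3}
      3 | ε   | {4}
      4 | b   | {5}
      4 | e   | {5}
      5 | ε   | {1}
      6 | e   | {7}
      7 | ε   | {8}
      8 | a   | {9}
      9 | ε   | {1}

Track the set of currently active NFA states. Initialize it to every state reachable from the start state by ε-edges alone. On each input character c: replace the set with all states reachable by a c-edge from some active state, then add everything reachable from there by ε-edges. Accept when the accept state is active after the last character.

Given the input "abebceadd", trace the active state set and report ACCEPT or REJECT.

S₀ = ε-closure({0}) = {0,2,6}
'a' @ 1: {3,4}
'b' @ 2: {1,5}  (accept∈set)
'e' @ 3: {}  — state set empty
rest 'bceadd' ignored (set empty)
final: {}; accept 1 not in set

Answer: REJECT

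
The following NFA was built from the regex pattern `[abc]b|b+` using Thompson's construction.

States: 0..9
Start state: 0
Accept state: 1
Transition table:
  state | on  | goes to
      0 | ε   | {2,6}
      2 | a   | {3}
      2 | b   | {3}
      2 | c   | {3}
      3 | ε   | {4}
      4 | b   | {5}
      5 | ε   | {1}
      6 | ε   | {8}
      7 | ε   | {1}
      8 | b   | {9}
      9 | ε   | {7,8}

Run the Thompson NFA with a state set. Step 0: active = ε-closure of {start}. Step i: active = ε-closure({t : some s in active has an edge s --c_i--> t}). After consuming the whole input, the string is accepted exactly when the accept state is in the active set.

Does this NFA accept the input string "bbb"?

Answer: ACCEPT

Derivation:
initial (ε-close {0}): {0,2,6,8}
'b' @ 1: {1,3,4,7,8,9}  (accept∈set)
'b' @ 2: {1,5,7,8,9}  (accept∈set)
'b' @ 3: {1,7,8,9}  (accept∈set)
final: {1,7,8,9}; accept 1 in set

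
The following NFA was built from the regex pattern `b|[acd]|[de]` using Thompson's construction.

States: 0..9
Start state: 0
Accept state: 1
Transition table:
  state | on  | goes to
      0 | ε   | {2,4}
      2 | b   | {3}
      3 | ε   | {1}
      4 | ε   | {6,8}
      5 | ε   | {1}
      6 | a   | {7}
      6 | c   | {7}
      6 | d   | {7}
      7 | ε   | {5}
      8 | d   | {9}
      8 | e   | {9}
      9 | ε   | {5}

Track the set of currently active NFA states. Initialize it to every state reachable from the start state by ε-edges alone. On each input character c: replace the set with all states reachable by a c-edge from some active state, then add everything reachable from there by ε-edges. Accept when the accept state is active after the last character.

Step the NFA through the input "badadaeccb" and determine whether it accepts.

S₀ = ε-closure({0}) = {0,2,4,6,8}
'b' @ 1: {1,3}  [accepting]
'a' @ 2: {}  — dead — no transitions
rest 'dadaeccb' ignored (set empty)
final: {}; accept 1 not in set

Answer: REJECT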